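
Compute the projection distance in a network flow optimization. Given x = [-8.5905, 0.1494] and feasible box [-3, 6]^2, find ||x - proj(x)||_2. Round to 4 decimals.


Project each component onto [-3, 6].
clip(-8.5905) = -3.0, clip(0.1494) = 0.1494
Projection = [-3.0, 0.1494]
Squared diffs: [31.2537, 0.0]
Distance = sqrt(31.2537) = 5.5905


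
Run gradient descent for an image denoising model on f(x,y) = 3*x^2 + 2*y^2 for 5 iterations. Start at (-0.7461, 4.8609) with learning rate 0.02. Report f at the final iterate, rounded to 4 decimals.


Gradient descent on f(x,y) = 3*x^2 + 2*y^2.
Starting point: (-0.7461, 4.8609), alpha = 0.02
Step 1: grad_x = 2*3*-0.7461 = -4.4766, grad_y = 2*2*4.8609 = 19.4436
  x_1 = -0.7461 - 0.02*-4.4766 = -0.6566
  y_1 = 4.8609 - 0.02*19.4436 = 4.472
Step 2: grad_x = 2*3*-0.6566 = -3.9394, grad_y = 2*2*4.472 = 17.8881
  x_2 = -0.6566 - 0.02*-3.9394 = -0.5778
  y_2 = 4.472 - 0.02*17.8881 = 4.1143
Step 3: grad_x = 2*3*-0.5778 = -3.4667, grad_y = 2*2*4.1143 = 16.4571
  x_3 = -0.5778 - 0.02*-3.4667 = -0.5084
  y_3 = 4.1143 - 0.02*16.4571 = 3.7851
Step 4: grad_x = 2*3*-0.5084 = -3.0507, grad_y = 2*2*3.7851 = 15.1405
  x_4 = -0.5084 - 0.02*-3.0507 = -0.4474
  y_4 = 3.7851 - 0.02*15.1405 = 3.4823
Step 5: grad_x = 2*3*-0.4474 = -2.6846, grad_y = 2*2*3.4823 = 13.9293
  x_5 = -0.4474 - 0.02*-2.6846 = -0.3937
  y_5 = 3.4823 - 0.02*13.9293 = 3.2037
f(-0.3937, 3.2037) = 3*(-0.3937)^2 + 2*3.2037^2 = 20.9929


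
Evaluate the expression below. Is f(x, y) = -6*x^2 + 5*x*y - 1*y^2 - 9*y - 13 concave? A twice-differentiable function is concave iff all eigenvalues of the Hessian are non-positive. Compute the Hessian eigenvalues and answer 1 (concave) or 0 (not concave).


The Hessian of f(x,y) = -6*x^2 + 5*x*y - 1*y^2 - 9*y - 13 is:
H = [[-12, 5], [5, -2]]
Trace = -12 - 2 = -14
Determinant = -12*-2 - (5)^2 = -1
Discriminant = (-14)^2 - 4*-1 = 200.0
Eigenvalues: lambda_1 = -14.0711, lambda_2 = 0.0711
The function is not concave.

0


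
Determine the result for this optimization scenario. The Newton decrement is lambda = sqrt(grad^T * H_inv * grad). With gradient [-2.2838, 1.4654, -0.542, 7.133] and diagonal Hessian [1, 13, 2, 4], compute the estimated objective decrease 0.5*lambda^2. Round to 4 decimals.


Step 1: H is diagonal, so H^(-1) * g = [-2.2838, 0.1127, -0.271, 1.7833].
Step 2: g^T H^(-1) g = sum_i g_i^2 / H_ii
  = (-2.2838)^2/1 + (1.4654)^2/13 + (-0.542)^2/2 + (7.133)^2/4
  = 5.2157 + 0.1652 + 0.1469 + 12.7199 = 18.2477
Step 3: Objective decrease = 0.5 * g^T H^(-1) g = 9.1239


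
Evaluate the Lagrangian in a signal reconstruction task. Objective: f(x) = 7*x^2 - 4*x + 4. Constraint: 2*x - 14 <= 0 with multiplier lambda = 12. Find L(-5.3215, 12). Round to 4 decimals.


Step 1: Evaluate f(x).
f(-5.3215) = 7*(-5.3215)^2 - 4*(-5.3215) + 4 = 223.5145
Step 2: Evaluate g(x).
g(-5.3215) = 2*-5.3215 - 14 = -24.643
Step 3: Compute Lagrangian.
L = 223.5145 + 12*-24.643 = -72.2015


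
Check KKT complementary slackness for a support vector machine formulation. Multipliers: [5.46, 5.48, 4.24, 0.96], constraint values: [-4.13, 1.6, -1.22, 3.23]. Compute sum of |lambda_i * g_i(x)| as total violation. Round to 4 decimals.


KKT complementary slackness check:
lambda_1 * g_1 = 5.46 * -4.13 = -22.5498
lambda_2 * g_2 = 5.48 * 1.6 = 8.768
lambda_3 * g_3 = 4.24 * -1.22 = -5.1728
lambda_4 * g_4 = 0.96 * 3.23 = 3.1008
Total violation = 22.5498 + 8.768 + 5.1728 + 3.1008 = 39.5914


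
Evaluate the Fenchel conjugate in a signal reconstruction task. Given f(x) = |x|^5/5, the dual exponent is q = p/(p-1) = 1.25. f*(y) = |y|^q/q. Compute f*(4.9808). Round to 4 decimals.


The conjugate exponent q satisfies 1/p + 1/q = 1.
p = 5, so q = 5/(5 - 1) = 1.25
|y|^q = 4.9808^1.25 = 7.4409
f*(4.9808) = 7.4409 / 1.25 = 5.9527


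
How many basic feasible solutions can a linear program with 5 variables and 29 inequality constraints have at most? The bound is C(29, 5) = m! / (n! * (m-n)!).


Each vertex corresponds to some choice of n active constraints out of m, so the number of vertices is at most C(m, n) = m! / (n!(m-n)!).
m = 29, n = 5
Numerator: 29 * 28 * 27 * 26 * 25
Denominator: 5! = 120
C(29, 5) = 118755


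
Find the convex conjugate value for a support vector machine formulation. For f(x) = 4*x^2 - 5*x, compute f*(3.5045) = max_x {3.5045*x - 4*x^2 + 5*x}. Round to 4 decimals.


f*(y) = sup_x {y*x - a*x^2 - b*x} = sup_x {(y-b)*x - a*x^2}
FOC: (y - b) - 2a*x = 0 => x* = (y - b)/(2a)
x* = (3.5045 + 5)/(2*4) = 1.0631
f*(3.5045) = (y-b)^2/(4a) = (3.5045 + 5)^2/(4*4)
= 72.3265/16 = 4.5204


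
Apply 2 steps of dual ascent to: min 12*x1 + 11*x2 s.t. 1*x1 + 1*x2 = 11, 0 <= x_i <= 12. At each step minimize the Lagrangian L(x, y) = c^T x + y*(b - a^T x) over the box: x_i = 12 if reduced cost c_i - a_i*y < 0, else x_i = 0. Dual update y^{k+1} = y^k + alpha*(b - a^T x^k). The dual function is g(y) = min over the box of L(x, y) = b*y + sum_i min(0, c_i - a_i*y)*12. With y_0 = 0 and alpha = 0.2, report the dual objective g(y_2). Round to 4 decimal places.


Dual ascent for LP: min 12*x1 + 11*x2, 1*x1 + 1*x2 = 11, 0 <= x_i <= 12
Step 1: y^k = 0.0, reduced costs: (12.0, 11.0)
  x^k = (0.0, 0.0), subgradient = b - a^T x = 11.0
  y^{k+1} = 0.0 + 0.2*11.0 = 2.2
Step 2: y^k = 2.2, reduced costs: (9.8, 8.8)
  x^k = (0.0, 0.0), subgradient = b - a^T x = 11.0
  y^{k+1} = 2.2 + 0.2*11.0 = 4.4
Dual objective at y_2 = 4.4: reduced costs (7.6, 6.6), box minimizer x = (0.0, 0.0)
g(y_2) = b*y + (c1 - a1*y)*x1 + (c2 - a2*y)*x2 = 11*4.4 + 7.6*0.0 + 6.6*0.0 = 48.4 + 0.0 + 0.0 = 48.4


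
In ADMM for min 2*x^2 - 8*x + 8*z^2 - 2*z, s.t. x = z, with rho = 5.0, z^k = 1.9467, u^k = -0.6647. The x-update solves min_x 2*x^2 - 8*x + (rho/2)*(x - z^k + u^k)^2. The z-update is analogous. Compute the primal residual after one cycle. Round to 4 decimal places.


ADMM iteration with rho = 5.0, z^k = 1.9467, u^k = -0.6647
Step 1: x-update.
Minimize 2*x^2 - 8*x + (5.0/2)*(x - 1.9467 - 0.6647)^2
FOC: (2*2 + 5.0)*x = 8 + 5.0*(1.9467 + 0.6647)
x^{k+1} = 2.3397
Step 2: z-update.
Minimize 8*z^2 - 2*z + (5.0/2)*(2.3397 - z - 0.6647)^2
FOC: (2*8 + 5.0)*z = 2 + 5.0*(2.3397 - 0.6647)
z^{k+1} = 0.494
Step 3: u-update.
u^{k+1} = -0.6647 + 2.3397 - 0.494 = 1.1809
Step 4: Primal residual = |2.3397 - 0.494| = 1.8456


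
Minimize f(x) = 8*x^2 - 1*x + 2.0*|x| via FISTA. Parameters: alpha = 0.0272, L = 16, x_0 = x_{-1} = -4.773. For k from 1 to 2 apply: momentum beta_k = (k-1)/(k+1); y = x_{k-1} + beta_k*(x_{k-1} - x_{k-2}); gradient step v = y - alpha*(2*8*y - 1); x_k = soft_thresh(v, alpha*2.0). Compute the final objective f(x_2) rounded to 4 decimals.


FISTA on f(x) = 8*x^2 - 1*x + 2.0*|x|
L = 16, alpha = 0.0272
Iteration 1: beta = 0.0, y = -4.773 + 0.0*(-4.773 + 4.773) = -4.773
  grad(y) = -77.368, v = y - alpha*grad = -2.6686
  prox(v) = soft_thresh(-2.6686, 0.0544) = -2.6142
Iteration 2: beta = 0.3333, y = -2.6142 + 0.3333*(-2.6142 + 4.773) = -1.8946
  grad(y) = -31.3134, v = y - alpha*grad = -1.0429
  prox(v) = soft_thresh(-1.0429, 0.0544) = -0.9885
f(x_2) = 8*(-0.9885)^2 - 1*(-0.9885) + 2.0*|-0.9885| = 10.7819


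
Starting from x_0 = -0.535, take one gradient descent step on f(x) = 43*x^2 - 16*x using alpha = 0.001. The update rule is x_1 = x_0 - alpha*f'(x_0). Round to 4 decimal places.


We compute the gradient at x_0 and apply the update.
f'(x) = 86*x - 16
f'(-0.535) = 86*-0.535 - 16 = -62.01
x_1 = -0.535 - 0.001*-62.01 = -0.473


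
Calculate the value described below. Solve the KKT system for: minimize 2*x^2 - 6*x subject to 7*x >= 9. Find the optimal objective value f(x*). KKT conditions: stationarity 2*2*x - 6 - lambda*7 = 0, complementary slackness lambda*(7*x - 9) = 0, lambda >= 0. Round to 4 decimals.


Step 1: Try lambda = 0 (constraint inactive).
Stationarity: 2*2*x - 6 = 0
x* = 6/(2*2) = 1.5
Check constraint: 7*1.5 = 10.5 >= 9 -- satisfied.
Step 2: Compute optimal value.
f(x*) = 2*1.5^2 - 6*1.5 = -4.5


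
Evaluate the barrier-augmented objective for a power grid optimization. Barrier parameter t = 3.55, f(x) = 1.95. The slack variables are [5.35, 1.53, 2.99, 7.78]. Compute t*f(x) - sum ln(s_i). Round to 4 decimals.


Step 1: Compute log-barrier.
ln values: [1.6771, 0.4253, 1.0953, 2.0516]
phi = -(1.6771 + 0.4253 + 1.0953 + 2.0516) = -5.2492
Step 2: Compute augmented objective.
t*f(x) = 3.55*1.95 = 6.9225
Total = 6.9225 - 5.2492 = 1.6733


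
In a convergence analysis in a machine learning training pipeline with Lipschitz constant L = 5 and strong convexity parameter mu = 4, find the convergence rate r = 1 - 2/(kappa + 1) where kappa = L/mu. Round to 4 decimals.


Step 1: Compute the condition number.
kappa = L/mu = 5/4 = 1.25
Step 2: Compute the convergence rate.
r = 1 - 2/(kappa + 1) = 1 - 2*mu/(L + mu) = (L - mu)/(L + mu) = 1/9 = 0.1111


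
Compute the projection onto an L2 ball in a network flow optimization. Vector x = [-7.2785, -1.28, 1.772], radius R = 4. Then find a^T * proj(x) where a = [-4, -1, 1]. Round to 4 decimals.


Step 1: Compute ||x|| (intermediates to 6 decimals).
||x|| = sqrt((-7.2785)^2 + (-1.28)^2 + 1.772^2) = 7.599668
Step 2: Project.
Since ||x|| > R, scale = R/||x|| = 4/7.599668 = 0.526339, proj(x) = scale * x
proj(x) = [-3.830958, -0.673714, 0.932673]
Step 3: Dot product.
a^T * proj(x) = -4*(-3.830958) - 1*(-0.673714) + 1*0.932673 = 16.9302


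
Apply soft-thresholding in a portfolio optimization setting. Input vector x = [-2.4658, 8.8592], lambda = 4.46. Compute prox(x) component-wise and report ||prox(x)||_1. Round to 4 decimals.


Soft-thresholding with lambda = 4.46:
prox(-2.4658) = sign(-2.4658)*max(|-2.4658| - 4.46, 0) = 0.0
prox(8.8592) = sign(8.8592)*max(|8.8592| - 4.46, 0) = 4.3992
prox(x) = [0.0, 4.3992]
||prox(x)||_1 = 0.0 + 4.3992 = 4.3992


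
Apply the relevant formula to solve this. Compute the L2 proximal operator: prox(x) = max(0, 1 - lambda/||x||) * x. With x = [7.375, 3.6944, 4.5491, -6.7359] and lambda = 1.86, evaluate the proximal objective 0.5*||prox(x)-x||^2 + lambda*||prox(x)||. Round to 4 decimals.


Step 1: Compute ||x||.
||x|| = 11.5804
Step 2: Compute scaling factor.
scale = max(0, 1 - 1.86/11.5804) = 0.8394
Step 3: prox(x) = [6.1905, 3.101, 3.8184, -5.654]
||prox(x)|| = 9.7204
Step 4: Proximal objective.
0.5*||prox-x||^2 = 1.7298
lambda*||prox|| = 18.0799
Total = 19.8098


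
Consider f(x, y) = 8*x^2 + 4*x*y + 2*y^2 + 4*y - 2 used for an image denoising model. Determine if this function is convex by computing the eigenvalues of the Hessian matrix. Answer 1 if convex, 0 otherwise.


The Hessian of f(x,y) = 8*x^2 + 4*x*y + 2*y^2 + 4*y - 2 is:
H = [[16, 4], [4, 4]]
Trace = 16 + 4 = 20
Determinant = 16*4 - (4)^2 = 48
Discriminant = (20)^2 - 4*48 = 208.0
Eigenvalues: lambda_1 = 2.7889, lambda_2 = 17.2111
The function is convex.

1


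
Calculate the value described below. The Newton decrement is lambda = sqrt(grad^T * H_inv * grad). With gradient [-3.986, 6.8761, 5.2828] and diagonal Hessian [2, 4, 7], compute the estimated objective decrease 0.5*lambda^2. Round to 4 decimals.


Step 1: H is diagonal, so H^(-1) * g = [-1.993, 1.719, 0.7547].
Step 2: g^T H^(-1) g = sum_i g_i^2 / H_ii
  = (-3.986)^2/2 + (6.8761)^2/4 + (5.2828)^2/7
  = 7.9441 + 11.8202 + 3.9869 = 23.7511
Step 3: Objective decrease = 0.5 * g^T H^(-1) g = 11.8756


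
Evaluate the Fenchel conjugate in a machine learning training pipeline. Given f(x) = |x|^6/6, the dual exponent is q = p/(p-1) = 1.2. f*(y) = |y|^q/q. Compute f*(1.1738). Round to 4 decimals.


The conjugate exponent q satisfies 1/p + 1/q = 1.
p = 6, so q = 6/(6 - 1) = 1.2
|y|^q = 1.1738^1.2 = 1.212
f*(1.1738) = 1.212 / 1.2 = 1.01


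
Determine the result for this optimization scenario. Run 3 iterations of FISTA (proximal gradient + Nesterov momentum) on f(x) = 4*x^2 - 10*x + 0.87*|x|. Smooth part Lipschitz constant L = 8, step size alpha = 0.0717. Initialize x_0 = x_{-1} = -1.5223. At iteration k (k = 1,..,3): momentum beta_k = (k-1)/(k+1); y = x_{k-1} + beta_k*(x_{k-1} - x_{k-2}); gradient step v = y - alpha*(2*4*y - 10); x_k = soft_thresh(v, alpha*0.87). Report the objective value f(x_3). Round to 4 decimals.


FISTA on f(x) = 4*x^2 - 10*x + 0.87*|x|
L = 8, alpha = 0.0717
Iteration 1: beta = 0.0, y = -1.5223 + 0.0*(-1.5223 + 1.5223) = -1.5223
  grad(y) = -22.1784, v = y - alpha*grad = 0.0679
  prox(v) = soft_thresh(0.0679, 0.0624) = 0.0055
Iteration 2: beta = 0.3333, y = 0.0055 + 0.3333*(0.0055 + 1.5223) = 0.5148
  grad(y) = -5.8817, v = y - alpha*grad = 0.9365
  prox(v) = soft_thresh(0.9365, 0.0624) = 0.8741
Iteration 3: beta = 0.5, y = 0.8741 + 0.5*(0.8741 - 0.0055) = 1.3084
  grad(y) = 0.4674, v = y - alpha*grad = 1.2749
  prox(v) = soft_thresh(1.2749, 0.0624) = 1.2125
f(x_3) = 4*1.2125^2 - 10*1.2125 + 0.87*|1.2125| = -5.1895


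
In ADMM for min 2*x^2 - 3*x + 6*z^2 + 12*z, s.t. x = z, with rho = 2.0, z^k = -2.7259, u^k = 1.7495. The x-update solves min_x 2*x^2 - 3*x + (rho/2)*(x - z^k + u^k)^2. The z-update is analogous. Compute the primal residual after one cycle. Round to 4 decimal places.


ADMM iteration with rho = 2.0, z^k = -2.7259, u^k = 1.7495
Step 1: x-update.
Minimize 2*x^2 - 3*x + (2.0/2)*(x + 2.7259 + 1.7495)^2
FOC: (2*2 + 2.0)*x = 3 + 2.0*(-2.7259 - 1.7495)
x^{k+1} = -0.9918
Step 2: z-update.
Minimize 6*z^2 + 12*z + (2.0/2)*(-0.9918 - z + 1.7495)^2
FOC: (2*6 + 2.0)*z = -12 + 2.0*(-0.9918 + 1.7495)
z^{k+1} = -0.7489
Step 3: u-update.
u^{k+1} = 1.7495 - 0.9918 + 0.7489 = 1.5066
Step 4: Primal residual = |-0.9918 + 0.7489| = 0.2429


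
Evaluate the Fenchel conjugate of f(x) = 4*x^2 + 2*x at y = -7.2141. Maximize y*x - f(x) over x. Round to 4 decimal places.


f*(y) = sup_x {y*x - a*x^2 - b*x} = sup_x {(y-b)*x - a*x^2}
FOC: (y - b) - 2a*x = 0 => x* = (y - b)/(2a)
x* = (-7.2141 - 2)/(2*4) = -1.1518
f*(-7.2141) = (y-b)^2/(4a) = (-7.2141 - 2)^2/(4*4)
= 84.8996/16 = 5.3062


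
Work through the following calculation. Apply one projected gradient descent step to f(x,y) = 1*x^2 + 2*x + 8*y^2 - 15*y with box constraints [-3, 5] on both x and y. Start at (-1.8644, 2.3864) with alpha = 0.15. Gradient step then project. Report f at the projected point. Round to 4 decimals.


Step 1: Compute gradient at (-1.8644, 2.3864).
grad_x = 2*1*-1.8644 + 2 = -1.7288
grad_y = 2*8*2.3864 - 15 = 23.1824
Step 2: Gradient step.
x_raw = -1.8644 - 0.15*-1.7288 = -1.6051
y_raw = 2.3864 - 0.15*23.1824 = -1.091
Step 3: Project onto [-3, 5].
x_proj = clip(-1.6051) = -1.6051
y_proj = clip(-1.091) = -1.091
Step 4: Evaluate f.
f(-1.6051, -1.091) = 25.2521


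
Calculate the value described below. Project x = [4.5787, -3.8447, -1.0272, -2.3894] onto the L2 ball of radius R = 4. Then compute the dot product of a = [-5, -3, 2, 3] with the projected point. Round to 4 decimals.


Step 1: Compute ||x|| (intermediates to 6 decimals).
||x|| = sqrt(4.5787^2 + (-3.8447)^2 + (-1.0272)^2 + (-2.3894)^2) = 6.520014
Step 2: Project.
Since ||x|| > R, scale = R/||x|| = 4/6.520014 = 0.613496, proj(x) = scale * x
proj(x) = [2.809014, -2.358708, -0.630183, -1.465887]
Step 3: Dot product.
a^T * proj(x) = -5*2.809014 - 3*(-2.358708) + 2*(-0.630183) + 3*(-1.465887) = -12.627


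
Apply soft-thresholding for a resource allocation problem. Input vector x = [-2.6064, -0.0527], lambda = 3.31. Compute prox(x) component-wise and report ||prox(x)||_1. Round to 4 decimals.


Soft-thresholding with lambda = 3.31:
prox(-2.6064) = sign(-2.6064)*max(|-2.6064| - 3.31, 0) = 0.0
prox(-0.0527) = sign(-0.0527)*max(|-0.0527| - 3.31, 0) = 0.0
prox(x) = [0.0, 0.0]
||prox(x)||_1 = 0.0 + 0.0 = 0.0


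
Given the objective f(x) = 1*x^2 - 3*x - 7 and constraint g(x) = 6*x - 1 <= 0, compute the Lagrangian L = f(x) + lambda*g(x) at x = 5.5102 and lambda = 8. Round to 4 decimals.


Step 1: Evaluate f(x).
f(5.5102) = 1*5.5102^2 - 3*5.5102 - 7 = 6.8317
Step 2: Evaluate g(x).
g(5.5102) = 6*5.5102 - 1 = 32.0612
Step 3: Compute Lagrangian.
L = 6.8317 + 8*32.0612 = 263.3213


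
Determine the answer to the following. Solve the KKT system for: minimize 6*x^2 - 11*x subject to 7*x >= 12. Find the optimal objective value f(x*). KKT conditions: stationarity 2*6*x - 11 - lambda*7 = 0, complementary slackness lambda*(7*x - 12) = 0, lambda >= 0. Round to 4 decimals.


Step 1: Try lambda = 0 (constraint inactive).
x_unc = 11/(2*6) = 0.9167
Check: 7*0.9167 = 6.4169 < 12 -- violated!
Step 2: Constraint must be active: 7*x = 12
x* = 12/7 = 1.7143 (rounded; the exact value 12/7 is used below)
lambda = (2*6*(12/7) - 11)/7 = 1.3673
Step 3: Compute optimal value.
f(x*) = 6*(12/7)^2 - 11*(12/7) = -1.2245


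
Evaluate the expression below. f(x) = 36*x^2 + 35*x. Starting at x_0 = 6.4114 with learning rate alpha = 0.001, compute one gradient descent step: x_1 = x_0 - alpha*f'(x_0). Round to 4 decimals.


We compute the gradient at x_0 and apply the update.
f'(x) = 72*x + 35
f'(6.4114) = 72*6.4114 + 35 = 496.6208
x_1 = 6.4114 - 0.001*496.6208 = 5.9148


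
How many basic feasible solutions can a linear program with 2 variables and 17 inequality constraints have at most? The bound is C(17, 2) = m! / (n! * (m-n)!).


Each vertex corresponds to some choice of n active constraints out of m, so the number of vertices is at most C(m, n) = m! / (n!(m-n)!).
m = 17, n = 2
Numerator: 17 * 16
Denominator: 2! = 2
C(17, 2) = 136


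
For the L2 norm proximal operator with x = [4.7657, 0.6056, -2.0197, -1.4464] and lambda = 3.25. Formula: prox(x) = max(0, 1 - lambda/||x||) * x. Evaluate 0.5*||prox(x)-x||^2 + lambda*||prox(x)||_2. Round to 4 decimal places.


Step 1: Compute ||x||.
||x|| = 5.4083
Step 2: Compute scaling factor.
scale = max(0, 1 - 3.25/5.4083) = 0.3991
Step 3: prox(x) = [1.9019, 0.2417, -0.806, -0.5772]
||prox(x)|| = 2.1583
Step 4: Proximal objective.
0.5*||prox-x||^2 = 5.2813
lambda*||prox|| = 7.0145
Total = 12.2958


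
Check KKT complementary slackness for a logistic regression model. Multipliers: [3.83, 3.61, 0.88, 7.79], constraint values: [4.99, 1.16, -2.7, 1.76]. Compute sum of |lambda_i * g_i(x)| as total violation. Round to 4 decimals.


KKT complementary slackness check:
lambda_1 * g_1 = 3.83 * 4.99 = 19.1117
lambda_2 * g_2 = 3.61 * 1.16 = 4.1876
lambda_3 * g_3 = 0.88 * -2.7 = -2.376
lambda_4 * g_4 = 7.79 * 1.76 = 13.7104
Total violation = 19.1117 + 4.1876 + 2.376 + 13.7104 = 39.3857


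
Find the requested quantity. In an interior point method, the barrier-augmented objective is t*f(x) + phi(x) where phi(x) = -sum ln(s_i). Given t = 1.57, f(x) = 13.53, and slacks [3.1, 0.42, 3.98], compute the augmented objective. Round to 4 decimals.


Step 1: Compute log-barrier.
ln values: [1.1314, -0.8675, 1.3813]
phi = -(1.1314 - 0.8675 + 1.3813) = -1.6452
Step 2: Compute augmented objective.
t*f(x) = 1.57*13.53 = 21.2421
Total = 21.2421 - 1.6452 = 19.5969


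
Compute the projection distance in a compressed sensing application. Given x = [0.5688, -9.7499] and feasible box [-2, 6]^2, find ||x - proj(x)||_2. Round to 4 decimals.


Project each component onto [-2, 6].
clip(0.5688) = 0.5688, clip(-9.7499) = -2.0
Projection = [0.5688, -2.0]
Squared diffs: [0.0, 60.061]
Distance = sqrt(60.061) = 7.7499


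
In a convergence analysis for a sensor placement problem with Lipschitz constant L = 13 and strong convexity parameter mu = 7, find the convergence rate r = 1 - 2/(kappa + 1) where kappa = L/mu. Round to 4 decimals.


Step 1: Compute the condition number.
kappa = L/mu = 13/7 = 1.8571
Step 2: Compute the convergence rate.
r = 1 - 2/(kappa + 1) = 1 - 2*mu/(L + mu) = (L - mu)/(L + mu) = 6/20 = 0.3


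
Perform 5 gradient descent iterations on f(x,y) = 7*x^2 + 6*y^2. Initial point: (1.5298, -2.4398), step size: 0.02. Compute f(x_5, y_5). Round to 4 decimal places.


Gradient descent on f(x,y) = 7*x^2 + 6*y^2.
Starting point: (1.5298, -2.4398), alpha = 0.02
Step 1: grad_x = 2*7*1.5298 = 21.4172, grad_y = 2*6*-2.4398 = -29.2776
  x_1 = 1.5298 - 0.02*21.4172 = 1.1015
  y_1 = -2.4398 - 0.02*-29.2776 = -1.8542
Step 2: grad_x = 2*7*1.1015 = 15.4204, grad_y = 2*6*-1.8542 = -22.251
  x_2 = 1.1015 - 0.02*15.4204 = 0.793
  y_2 = -1.8542 - 0.02*-22.251 = -1.4092
Step 3: grad_x = 2*7*0.793 = 11.1027, grad_y = 2*6*-1.4092 = -16.9107
  x_3 = 0.793 - 0.02*11.1027 = 0.571
  y_3 = -1.4092 - 0.02*-16.9107 = -1.071
Step 4: grad_x = 2*7*0.571 = 7.9939, grad_y = 2*6*-1.071 = -12.8522
  x_4 = 0.571 - 0.02*7.9939 = 0.4111
  y_4 = -1.071 - 0.02*-12.8522 = -0.814
Step 5: grad_x = 2*7*0.4111 = 5.7556, grad_y = 2*6*-0.814 = -9.7676
  x_5 = 0.4111 - 0.02*5.7556 = 0.296
  y_5 = -0.814 - 0.02*-9.7676 = -0.6186
f(0.296, -0.6186) = 7*0.296^2 + 6*(-0.6186)^2 = 2.9095


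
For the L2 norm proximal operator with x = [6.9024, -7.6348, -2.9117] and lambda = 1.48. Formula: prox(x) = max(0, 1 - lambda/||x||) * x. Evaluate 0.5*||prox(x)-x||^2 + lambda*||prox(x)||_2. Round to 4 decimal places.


Step 1: Compute ||x||.
||x|| = 10.6963
Step 2: Compute scaling factor.
scale = max(0, 1 - 1.48/10.6963) = 0.8616
Step 3: prox(x) = [5.9473, -6.5784, -2.5088]
||prox(x)|| = 9.2163
Step 4: Proximal objective.
0.5*||prox-x||^2 = 1.0952
lambda*||prox|| = 13.6401
Total = 14.7354


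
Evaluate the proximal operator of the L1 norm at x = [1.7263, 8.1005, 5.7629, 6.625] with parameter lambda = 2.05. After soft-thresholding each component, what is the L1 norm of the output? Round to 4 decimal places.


Soft-thresholding with lambda = 2.05:
prox(1.7263) = sign(1.7263)*max(|1.7263| - 2.05, 0) = 0.0
prox(8.1005) = sign(8.1005)*max(|8.1005| - 2.05, 0) = 6.0505
prox(5.7629) = sign(5.7629)*max(|5.7629| - 2.05, 0) = 3.7129
prox(6.625) = sign(6.625)*max(|6.625| - 2.05, 0) = 4.575
prox(x) = [0.0, 6.0505, 3.7129, 4.575]
||prox(x)||_1 = 0.0 + 6.0505 + 3.7129 + 4.575 = 14.3384


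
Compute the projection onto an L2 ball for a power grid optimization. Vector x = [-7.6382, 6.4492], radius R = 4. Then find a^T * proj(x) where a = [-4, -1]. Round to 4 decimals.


Step 1: Compute ||x|| (intermediates to 6 decimals).
||x|| = sqrt((-7.6382)^2 + 6.4492^2) = 9.996713
Step 2: Project.
Since ||x|| > R, scale = R/||x|| = 4/9.996713 = 0.400132, proj(x) = scale * x
proj(x) = [-3.056288, 2.580531]
Step 3: Dot product.
a^T * proj(x) = -4*(-3.056288) - 1*2.580531 = 9.6446


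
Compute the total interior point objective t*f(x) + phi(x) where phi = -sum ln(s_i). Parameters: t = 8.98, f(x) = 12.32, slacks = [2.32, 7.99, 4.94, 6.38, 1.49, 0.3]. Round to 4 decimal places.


Step 1: Compute log-barrier.
ln values: [0.8416, 2.0782, 1.5974, 1.8532, 0.3988, -1.204]
phi = -(0.8416 + 2.0782 + 1.5974 + 1.8532 + 0.3988 - 1.204) = -5.5651
Step 2: Compute augmented objective.
t*f(x) = 8.98*12.32 = 110.6336
Total = 110.6336 - 5.5651 = 105.0685


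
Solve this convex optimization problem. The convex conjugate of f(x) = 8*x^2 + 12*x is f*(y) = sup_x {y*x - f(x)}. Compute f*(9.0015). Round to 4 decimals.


f*(y) = sup_x {y*x - a*x^2 - b*x} = sup_x {(y-b)*x - a*x^2}
FOC: (y - b) - 2a*x = 0 => x* = (y - b)/(2a)
x* = (9.0015 - 12)/(2*8) = -0.1874
f*(9.0015) = (y-b)^2/(4a) = (9.0015 - 12)^2/(4*8)
= 8.991/32 = 0.281


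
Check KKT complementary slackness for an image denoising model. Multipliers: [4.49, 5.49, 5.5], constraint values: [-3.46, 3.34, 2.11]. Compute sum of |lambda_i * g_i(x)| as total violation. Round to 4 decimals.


KKT complementary slackness check:
lambda_1 * g_1 = 4.49 * -3.46 = -15.5354
lambda_2 * g_2 = 5.49 * 3.34 = 18.3366
lambda_3 * g_3 = 5.5 * 2.11 = 11.605
Total violation = 15.5354 + 18.3366 + 11.605 = 45.477


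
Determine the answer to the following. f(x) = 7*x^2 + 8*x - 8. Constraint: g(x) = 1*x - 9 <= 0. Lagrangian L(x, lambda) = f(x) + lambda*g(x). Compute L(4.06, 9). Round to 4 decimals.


Step 1: Evaluate f(x).
f(4.06) = 7*4.06^2 + 8*4.06 - 8 = 139.8652
Step 2: Evaluate g(x).
g(4.06) = 1*4.06 - 9 = -4.94
Step 3: Compute Lagrangian.
L = 139.8652 + 9*-4.94 = 95.4052


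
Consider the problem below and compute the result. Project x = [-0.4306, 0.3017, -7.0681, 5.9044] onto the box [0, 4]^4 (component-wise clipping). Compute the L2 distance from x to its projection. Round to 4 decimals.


Project each component onto [0, 4].
clip(-0.4306) = 0.0, clip(0.3017) = 0.3017, clip(-7.0681) = 0.0, clip(5.9044) = 4.0
Projection = [0.0, 0.3017, 0.0, 4.0]
Squared diffs: [0.1854, 0.0, 49.958, 3.6267]
Distance = sqrt(53.7701) = 7.3328


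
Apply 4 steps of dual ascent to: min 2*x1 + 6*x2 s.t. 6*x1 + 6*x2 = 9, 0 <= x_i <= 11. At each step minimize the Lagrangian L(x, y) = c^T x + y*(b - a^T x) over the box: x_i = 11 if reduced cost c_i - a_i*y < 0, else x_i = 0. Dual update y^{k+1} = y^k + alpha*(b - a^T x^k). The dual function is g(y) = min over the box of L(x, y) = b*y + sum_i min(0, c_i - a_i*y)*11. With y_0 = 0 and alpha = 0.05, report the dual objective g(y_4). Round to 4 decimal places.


Dual ascent for LP: min 2*x1 + 6*x2, 6*x1 + 6*x2 = 9, 0 <= x_i <= 11
Step 1: y^k = 0.0, reduced costs: (2.0, 6.0)
  x^k = (0.0, 0.0), subgradient = b - a^T x = 9.0
  y^{k+1} = 0.0 + 0.05*9.0 = 0.45
Step 2: y^k = 0.45, reduced costs: (-0.7, 3.3)
  x^k = (11.0, 0.0), subgradient = b - a^T x = -57.0
  y^{k+1} = 0.45 + 0.05*-57.0 = -2.4
Step 3: y^k = -2.4, reduced costs: (16.4, 20.4)
  x^k = (0.0, 0.0), subgradient = b - a^T x = 9.0
  y^{k+1} = -2.4 + 0.05*9.0 = -1.95
Step 4: y^k = -1.95, reduced costs: (13.7, 17.7)
  x^k = (0.0, 0.0), subgradient = b - a^T x = 9.0
  y^{k+1} = -1.95 + 0.05*9.0 = -1.5
Dual objective at y_4 = -1.5: reduced costs (11.0, 15.0), box minimizer x = (0.0, 0.0)
g(y_4) = b*y + (c1 - a1*y)*x1 + (c2 - a2*y)*x2 = 9*(-1.5) + 11.0*0.0 + 15.0*0.0 = -13.5 + 0.0 + 0.0 = -13.5


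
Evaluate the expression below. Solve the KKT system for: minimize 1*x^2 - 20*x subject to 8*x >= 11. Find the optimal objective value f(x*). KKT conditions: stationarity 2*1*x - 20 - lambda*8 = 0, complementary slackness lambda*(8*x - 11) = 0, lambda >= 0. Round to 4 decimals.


Step 1: Try lambda = 0 (constraint inactive).
Stationarity: 2*1*x - 20 = 0
x* = 20/(2*1) = 10.0
Check constraint: 8*10.0 = 80.0 >= 11 -- satisfied.
Step 2: Compute optimal value.
f(x*) = 1*10.0^2 - 20*10.0 = -100.0


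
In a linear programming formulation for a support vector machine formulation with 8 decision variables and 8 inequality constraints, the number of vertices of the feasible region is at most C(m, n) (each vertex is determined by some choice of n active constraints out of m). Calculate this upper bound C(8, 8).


Each vertex corresponds to some choice of n active constraints out of m, so the number of vertices is at most C(m, n) = m! / (n!(m-n)!).
m = 8, n = 8
Numerator: 8 * 7 * 6 * 5 * 4 * 3 * 2 * 1
Denominator: 8! = 40320
C(8, 8) = 1


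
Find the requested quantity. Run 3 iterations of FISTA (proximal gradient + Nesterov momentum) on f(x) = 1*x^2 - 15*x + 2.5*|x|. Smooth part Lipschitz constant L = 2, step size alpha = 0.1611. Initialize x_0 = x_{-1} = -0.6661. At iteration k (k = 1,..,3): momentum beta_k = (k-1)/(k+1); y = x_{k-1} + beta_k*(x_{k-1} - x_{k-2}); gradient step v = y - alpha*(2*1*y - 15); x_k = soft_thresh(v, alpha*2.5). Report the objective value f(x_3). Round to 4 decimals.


FISTA on f(x) = 1*x^2 - 15*x + 2.5*|x|
L = 2, alpha = 0.1611
Iteration 1: beta = 0.0, y = -0.6661 + 0.0*(-0.6661 + 0.6661) = -0.6661
  grad(y) = -16.3322, v = y - alpha*grad = 1.965
  prox(v) = soft_thresh(1.965, 0.4028) = 1.5623
Iteration 2: beta = 0.3333, y = 1.5623 + 0.3333*(1.5623 + 0.6661) = 2.3051
  grad(y) = -10.3899, v = y - alpha*grad = 3.9789
  prox(v) = soft_thresh(3.9789, 0.4028) = 3.5761
Iteration 3: beta = 0.5, y = 3.5761 + 0.5*(3.5761 - 1.5623) = 4.583
  grad(y) = -5.8339, v = y - alpha*grad = 5.5229
  prox(v) = soft_thresh(5.5229, 0.4028) = 5.1201
f(x_3) = 1*5.1201^2 - 15*5.1201 + 2.5*|5.1201| = -37.7859


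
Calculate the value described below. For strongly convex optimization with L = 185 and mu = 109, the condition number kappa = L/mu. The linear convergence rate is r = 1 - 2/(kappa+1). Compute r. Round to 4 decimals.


Step 1: Compute the condition number.
kappa = L/mu = 185/109 = 1.6972
Step 2: Compute the convergence rate.
r = 1 - 2/(kappa + 1) = 1 - 2*mu/(L + mu) = (L - mu)/(L + mu) = 76/294 = 0.2585


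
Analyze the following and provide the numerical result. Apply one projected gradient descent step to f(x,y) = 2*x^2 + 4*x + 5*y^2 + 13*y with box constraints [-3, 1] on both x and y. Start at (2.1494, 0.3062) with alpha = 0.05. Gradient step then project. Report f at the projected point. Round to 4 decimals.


Step 1: Compute gradient at (2.1494, 0.3062).
grad_x = 2*2*2.1494 + 4 = 12.5976
grad_y = 2*5*0.3062 + 13 = 16.062
Step 2: Gradient step.
x_raw = 2.1494 - 0.05*12.5976 = 1.5195
y_raw = 0.3062 - 0.05*16.062 = -0.4969
Step 3: Project onto [-3, 1].
x_proj = clip(1.5195) = 1.0
y_proj = clip(-0.4969) = -0.4969
Step 4: Evaluate f.
f(1.0, -0.4969) = 0.7748


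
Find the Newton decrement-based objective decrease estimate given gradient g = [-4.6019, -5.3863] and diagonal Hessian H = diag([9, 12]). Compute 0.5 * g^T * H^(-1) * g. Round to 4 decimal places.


Step 1: H is diagonal, so H^(-1) * g = [-0.5113, -0.4489].
Step 2: g^T H^(-1) g = sum_i g_i^2 / H_ii
  = (-4.6019)^2/9 + (-5.3863)^2/12
  = 2.3531 + 2.4177 = 4.7707
Step 3: Objective decrease = 0.5 * g^T H^(-1) g = 2.3854


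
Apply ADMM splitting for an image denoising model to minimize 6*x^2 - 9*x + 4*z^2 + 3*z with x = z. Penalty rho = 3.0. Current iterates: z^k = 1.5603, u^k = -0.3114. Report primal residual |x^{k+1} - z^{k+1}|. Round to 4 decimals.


ADMM iteration with rho = 3.0, z^k = 1.5603, u^k = -0.3114
Step 1: x-update.
Minimize 6*x^2 - 9*x + (3.0/2)*(x - 1.5603 - 0.3114)^2
FOC: (2*6 + 3.0)*x = 9 + 3.0*(1.5603 + 0.3114)
x^{k+1} = 0.9743
Step 2: z-update.
Minimize 4*z^2 + 3*z + (3.0/2)*(0.9743 - z - 0.3114)^2
FOC: (2*4 + 3.0)*z = -3 + 3.0*(0.9743 - 0.3114)
z^{k+1} = -0.0919
Step 3: u-update.
u^{k+1} = -0.3114 + 0.9743 + 0.0919 = 0.7549
Step 4: Primal residual = |0.9743 + 0.0919| = 1.0663


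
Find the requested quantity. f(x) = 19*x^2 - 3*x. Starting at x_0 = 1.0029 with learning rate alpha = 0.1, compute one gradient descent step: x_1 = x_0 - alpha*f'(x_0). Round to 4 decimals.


We compute the gradient at x_0 and apply the update.
f'(x) = 38*x - 3
f'(1.0029) = 38*1.0029 - 3 = 35.1102
x_1 = 1.0029 - 0.1*35.1102 = -2.5081


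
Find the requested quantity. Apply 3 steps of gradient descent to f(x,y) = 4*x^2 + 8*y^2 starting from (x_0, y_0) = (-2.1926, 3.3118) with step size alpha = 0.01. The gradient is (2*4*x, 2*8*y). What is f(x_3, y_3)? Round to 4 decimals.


Gradient descent on f(x,y) = 4*x^2 + 8*y^2.
Starting point: (-2.1926, 3.3118), alpha = 0.01
Step 1: grad_x = 2*4*-2.1926 = -17.5408, grad_y = 2*8*3.3118 = 52.9888
  x_1 = -2.1926 - 0.01*-17.5408 = -2.0172
  y_1 = 3.3118 - 0.01*52.9888 = 2.7819
Step 2: grad_x = 2*4*-2.0172 = -16.1375, grad_y = 2*8*2.7819 = 44.5106
  x_2 = -2.0172 - 0.01*-16.1375 = -1.8558
  y_2 = 2.7819 - 0.01*44.5106 = 2.3368
Step 3: grad_x = 2*4*-1.8558 = -14.8465, grad_y = 2*8*2.3368 = 37.3889
  x_3 = -1.8558 - 0.01*-14.8465 = -1.7074
  y_3 = 2.3368 - 0.01*37.3889 = 1.9629
f(-1.7074, 1.9629) = 4*(-1.7074)^2 + 8*1.9629^2 = 42.4845


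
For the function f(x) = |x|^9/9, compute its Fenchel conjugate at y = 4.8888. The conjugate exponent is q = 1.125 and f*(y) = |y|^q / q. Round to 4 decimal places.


The conjugate exponent q satisfies 1/p + 1/q = 1.
p = 9, so q = 9/(9 - 1) = 1.125
|y|^q = 4.8888^1.125 = 5.9615
f*(4.8888) = 5.9615 / 1.125 = 5.2991


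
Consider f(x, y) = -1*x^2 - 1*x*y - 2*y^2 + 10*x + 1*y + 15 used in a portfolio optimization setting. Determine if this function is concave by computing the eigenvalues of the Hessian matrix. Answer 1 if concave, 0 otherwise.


The Hessian of f(x,y) = -1*x^2 - 1*x*y - 2*y^2 + 10*x + 1*y + 15 is:
H = [[-2, -1], [-1, -4]]
Trace = -2 - 4 = -6
Determinant = -2*-4 - (-1)^2 = 7
Discriminant = (-6)^2 - 4*7 = 8.0
Eigenvalues: lambda_1 = -4.4142, lambda_2 = -1.5858
The function is concave.

1


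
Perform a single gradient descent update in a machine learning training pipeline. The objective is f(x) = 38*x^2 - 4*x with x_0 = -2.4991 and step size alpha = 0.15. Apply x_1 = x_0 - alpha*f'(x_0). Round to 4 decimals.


We compute the gradient at x_0 and apply the update.
f'(x) = 76*x - 4
f'(-2.4991) = 76*-2.4991 - 4 = -193.9316
x_1 = -2.4991 - 0.15*-193.9316 = 26.5906


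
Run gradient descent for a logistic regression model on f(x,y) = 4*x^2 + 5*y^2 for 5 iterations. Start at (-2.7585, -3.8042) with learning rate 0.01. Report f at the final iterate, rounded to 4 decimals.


Gradient descent on f(x,y) = 4*x^2 + 5*y^2.
Starting point: (-2.7585, -3.8042), alpha = 0.01
Step 1: grad_x = 2*4*-2.7585 = -22.068, grad_y = 2*5*-3.8042 = -38.042
  x_1 = -2.7585 - 0.01*-22.068 = -2.5378
  y_1 = -3.8042 - 0.01*-38.042 = -3.4238
Step 2: grad_x = 2*4*-2.5378 = -20.3026, grad_y = 2*5*-3.4238 = -34.2378
  x_2 = -2.5378 - 0.01*-20.3026 = -2.3348
  y_2 = -3.4238 - 0.01*-34.2378 = -3.0814
Step 3: grad_x = 2*4*-2.3348 = -18.6784, grad_y = 2*5*-3.0814 = -30.814
  x_3 = -2.3348 - 0.01*-18.6784 = -2.148
  y_3 = -3.0814 - 0.01*-30.814 = -2.7733
Step 4: grad_x = 2*4*-2.148 = -17.1841, grad_y = 2*5*-2.7733 = -27.7326
  x_4 = -2.148 - 0.01*-17.1841 = -1.9762
  y_4 = -2.7733 - 0.01*-27.7326 = -2.4959
Step 5: grad_x = 2*4*-1.9762 = -15.8094, grad_y = 2*5*-2.4959 = -24.9594
  x_5 = -1.9762 - 0.01*-15.8094 = -1.8181
  y_5 = -2.4959 - 0.01*-24.9594 = -2.2463
f(-1.8181, -2.2463) = 4*(-1.8181)^2 + 5*(-2.2463)^2 = 38.4519


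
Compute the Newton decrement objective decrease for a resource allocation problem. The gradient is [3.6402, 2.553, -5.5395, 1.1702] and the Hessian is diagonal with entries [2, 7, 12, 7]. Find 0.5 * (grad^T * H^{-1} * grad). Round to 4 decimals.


Step 1: H is diagonal, so H^(-1) * g = [1.8201, 0.3647, -0.4616, 0.1672].
Step 2: g^T H^(-1) g = sum_i g_i^2 / H_ii
  = (3.6402)^2/2 + (2.553)^2/7 + (-5.5395)^2/12 + (1.1702)^2/7
  = 6.6255 + 0.9311 + 2.5572 + 0.1956 = 10.3094
Step 3: Objective decrease = 0.5 * g^T H^(-1) g = 5.1547


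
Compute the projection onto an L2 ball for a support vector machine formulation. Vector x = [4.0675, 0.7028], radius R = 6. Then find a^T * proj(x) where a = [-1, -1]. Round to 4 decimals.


Step 1: Compute ||x|| (intermediates to 6 decimals).
||x|| = sqrt(4.0675^2 + 0.7028^2) = 4.12777
Step 2: Project.
Since ||x|| <= R, proj = x (no scaling needed).
proj(x) = [4.0675, 0.7028]
Step 3: Dot product.
a^T * proj(x) = -1*4.0675 - 1*0.7028 = -4.7703


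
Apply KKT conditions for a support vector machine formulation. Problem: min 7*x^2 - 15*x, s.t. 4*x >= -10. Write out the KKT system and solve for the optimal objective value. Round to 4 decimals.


Step 1: Try lambda = 0 (constraint inactive).
Stationarity: 2*7*x - 15 = 0
x* = 15/(2*7) = 15/14 = 1.0714 (rounded; the exact value 15/14 is used below)
Check constraint: 4*1.0714 = 4.2856 >= -10 -- satisfied.
Step 2: Compute optimal value.
f(x*) = 7*(15/14)^2 - 15*(15/14) = -8.0357


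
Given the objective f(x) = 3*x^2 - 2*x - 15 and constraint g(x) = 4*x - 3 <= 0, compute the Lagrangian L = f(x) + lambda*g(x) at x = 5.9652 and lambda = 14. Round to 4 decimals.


Step 1: Evaluate f(x).
f(5.9652) = 3*5.9652^2 - 2*5.9652 - 15 = 79.8204
Step 2: Evaluate g(x).
g(5.9652) = 4*5.9652 - 3 = 20.8608
Step 3: Compute Lagrangian.
L = 79.8204 + 14*20.8608 = 371.8716


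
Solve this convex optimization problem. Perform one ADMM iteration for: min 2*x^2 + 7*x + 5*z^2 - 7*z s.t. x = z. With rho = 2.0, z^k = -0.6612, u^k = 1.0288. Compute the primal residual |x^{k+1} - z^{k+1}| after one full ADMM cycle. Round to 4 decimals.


ADMM iteration with rho = 2.0, z^k = -0.6612, u^k = 1.0288
Step 1: x-update.
Minimize 2*x^2 + 7*x + (2.0/2)*(x + 0.6612 + 1.0288)^2
FOC: (2*2 + 2.0)*x = -7 + 2.0*(-0.6612 - 1.0288)
x^{k+1} = -1.73
Step 2: z-update.
Minimize 5*z^2 - 7*z + (2.0/2)*(-1.73 - z + 1.0288)^2
FOC: (2*5 + 2.0)*z = 7 + 2.0*(-1.73 + 1.0288)
z^{k+1} = 0.4665
Step 3: u-update.
u^{k+1} = 1.0288 - 1.73 - 0.4665 = -1.1677
Step 4: Primal residual = |-1.73 - 0.4665| = 2.1965


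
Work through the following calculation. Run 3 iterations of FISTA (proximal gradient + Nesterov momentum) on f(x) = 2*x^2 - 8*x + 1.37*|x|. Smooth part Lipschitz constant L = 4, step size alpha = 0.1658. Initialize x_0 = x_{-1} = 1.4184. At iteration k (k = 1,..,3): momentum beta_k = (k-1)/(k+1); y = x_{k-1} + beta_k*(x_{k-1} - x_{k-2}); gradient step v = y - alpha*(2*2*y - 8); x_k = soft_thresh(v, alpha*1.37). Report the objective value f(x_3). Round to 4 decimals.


FISTA on f(x) = 2*x^2 - 8*x + 1.37*|x|
L = 4, alpha = 0.1658
Iteration 1: beta = 0.0, y = 1.4184 + 0.0*(1.4184 - 1.4184) = 1.4184
  grad(y) = -2.3264, v = y - alpha*grad = 1.8041
  prox(v) = soft_thresh(1.8041, 0.2271) = 1.577
Iteration 2: beta = 0.3333, y = 1.577 + 0.3333*(1.577 - 1.4184) = 1.6298
  grad(y) = -1.4807, v = y - alpha*grad = 1.8753
  prox(v) = soft_thresh(1.8753, 0.2271) = 1.6482
Iteration 3: beta = 0.5, y = 1.6482 + 0.5*(1.6482 - 1.577) = 1.6838
  grad(y) = -1.2649, v = y - alpha*grad = 1.8935
  prox(v) = soft_thresh(1.8935, 0.2271) = 1.6664
f(x_3) = 2*1.6664^2 - 8*1.6664 + 1.37*|1.6664| = -5.4945


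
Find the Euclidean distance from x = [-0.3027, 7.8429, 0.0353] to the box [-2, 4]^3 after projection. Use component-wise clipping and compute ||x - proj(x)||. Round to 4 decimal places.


Project each component onto [-2, 4].
clip(-0.3027) = -0.3027, clip(7.8429) = 4.0, clip(0.0353) = 0.0353
Projection = [-0.3027, 4.0, 0.0353]
Squared diffs: [0.0, 14.7679, 0.0]
Distance = sqrt(14.7679) = 3.8429


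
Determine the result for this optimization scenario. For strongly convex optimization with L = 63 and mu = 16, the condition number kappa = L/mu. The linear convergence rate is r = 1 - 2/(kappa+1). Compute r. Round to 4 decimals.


Step 1: Compute the condition number.
kappa = L/mu = 63/16 = 3.9375
Step 2: Compute the convergence rate.
r = 1 - 2/(kappa + 1) = 1 - 2*mu/(L + mu) = (L - mu)/(L + mu) = 47/79 = 0.5949


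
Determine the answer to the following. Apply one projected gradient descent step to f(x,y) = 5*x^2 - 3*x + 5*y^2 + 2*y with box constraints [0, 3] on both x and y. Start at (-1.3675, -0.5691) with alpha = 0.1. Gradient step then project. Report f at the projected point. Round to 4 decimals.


Step 1: Compute gradient at (-1.3675, -0.5691).
grad_x = 2*5*-1.3675 - 3 = -16.675
grad_y = 2*5*-0.5691 + 2 = -3.691
Step 2: Gradient step.
x_raw = -1.3675 - 0.1*-16.675 = 0.3
y_raw = -0.5691 - 0.1*-3.691 = -0.2
Step 3: Project onto [0, 3].
x_proj = clip(0.3) = 0.3
y_proj = clip(-0.2) = 0.0
Step 4: Evaluate f.
f(0.3, 0.0) = -0.45


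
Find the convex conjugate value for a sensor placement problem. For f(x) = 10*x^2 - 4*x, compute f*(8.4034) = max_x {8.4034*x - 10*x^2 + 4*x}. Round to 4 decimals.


f*(y) = sup_x {y*x - a*x^2 - b*x} = sup_x {(y-b)*x - a*x^2}
FOC: (y - b) - 2a*x = 0 => x* = (y - b)/(2a)
x* = (8.4034 + 4)/(2*10) = 0.6202
f*(8.4034) = (y-b)^2/(4a) = (8.4034 + 4)^2/(4*10)
= 153.8443/40 = 3.8461


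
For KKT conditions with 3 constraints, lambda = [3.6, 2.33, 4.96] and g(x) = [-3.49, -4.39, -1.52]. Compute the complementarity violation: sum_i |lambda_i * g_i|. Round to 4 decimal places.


KKT complementary slackness check:
lambda_1 * g_1 = 3.6 * -3.49 = -12.564
lambda_2 * g_2 = 2.33 * -4.39 = -10.2287
lambda_3 * g_3 = 4.96 * -1.52 = -7.5392
Total violation = 12.564 + 10.2287 + 7.5392 = 30.3319


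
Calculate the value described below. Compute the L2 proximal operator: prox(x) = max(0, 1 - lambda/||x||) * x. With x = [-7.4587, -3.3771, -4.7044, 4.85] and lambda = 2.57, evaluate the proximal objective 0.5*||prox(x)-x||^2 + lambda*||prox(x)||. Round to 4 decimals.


Step 1: Compute ||x||.
||x|| = 10.6156
Step 2: Compute scaling factor.
scale = max(0, 1 - 2.57/10.6156) = 0.7579
Step 3: prox(x) = [-5.653, -2.5595, -3.5655, 3.6758]
||prox(x)|| = 8.0456
Step 4: Proximal objective.
0.5*||prox-x||^2 = 3.3025
lambda*||prox|| = 20.6772
Total = 23.9796


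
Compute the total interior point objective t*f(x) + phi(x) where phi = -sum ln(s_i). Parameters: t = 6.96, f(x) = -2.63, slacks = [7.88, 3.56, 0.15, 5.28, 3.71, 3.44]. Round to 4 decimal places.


Step 1: Compute log-barrier.
ln values: [2.0643, 1.2698, -1.8971, 1.6639, 1.311, 1.2355]
phi = -(2.0643 + 1.2698 - 1.8971 + 1.6639 + 1.311 + 1.2355) = -5.6474
Step 2: Compute augmented objective.
t*f(x) = 6.96*-2.63 = -18.3048
Total = -18.3048 - 5.6474 = -23.9522
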